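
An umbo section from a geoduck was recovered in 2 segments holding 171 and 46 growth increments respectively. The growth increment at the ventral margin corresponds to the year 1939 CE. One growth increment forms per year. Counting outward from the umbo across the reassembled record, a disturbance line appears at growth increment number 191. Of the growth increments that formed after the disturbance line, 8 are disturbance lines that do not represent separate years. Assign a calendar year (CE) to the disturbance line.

Total growth increments = 171 + 46 = 217.
The disturbance line sits at growth increment 191 from the umbo, so 217 − 191 = 26 growth increments formed after it.
Excluding 8 false growth increments: 26 − 8 = 18.
The growth increment at the ventral margin is 1939 CE, so the disturbance line dates to 1939 − 18 = 1921 CE.

1921 CE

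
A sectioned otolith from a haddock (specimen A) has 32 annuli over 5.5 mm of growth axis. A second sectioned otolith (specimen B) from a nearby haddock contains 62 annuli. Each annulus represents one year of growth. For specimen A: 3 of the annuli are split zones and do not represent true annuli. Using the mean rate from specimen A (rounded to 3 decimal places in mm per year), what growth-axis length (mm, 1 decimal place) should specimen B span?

11.8 mm

Specimen A: adjusted count: 32 − 3 = 29 annuli.
A: Extension rate ≈ 5.5 / 29 = 0.190 mm/yr.
For B, 0.190 mm/year × 62 years = 11.8 mm.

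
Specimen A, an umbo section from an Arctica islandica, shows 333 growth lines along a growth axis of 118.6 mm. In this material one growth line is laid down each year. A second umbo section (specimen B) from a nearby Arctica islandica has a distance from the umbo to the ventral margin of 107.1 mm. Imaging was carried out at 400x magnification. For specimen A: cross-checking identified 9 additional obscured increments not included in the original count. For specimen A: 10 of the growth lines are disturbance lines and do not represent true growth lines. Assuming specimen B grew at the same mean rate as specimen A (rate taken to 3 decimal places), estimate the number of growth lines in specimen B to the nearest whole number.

Specimen A: after corrections the count is 333 − 10 + 9 = 332 growth lines.
A: Extension rate ≈ 118.6 / 332 = 0.357 mm per year.
Specimen B: 107.1 mm / 0.357 mm per year = 300.00 years ≈ 300 growth lines.

300 growth lines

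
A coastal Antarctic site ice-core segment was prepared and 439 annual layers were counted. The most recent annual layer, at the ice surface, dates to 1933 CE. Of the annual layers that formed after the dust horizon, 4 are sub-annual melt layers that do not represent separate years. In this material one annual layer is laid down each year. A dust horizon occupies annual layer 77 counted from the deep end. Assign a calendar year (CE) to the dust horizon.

Between annual layer 77 and the ice surface there are 439 − 77 = 362 annual layers.
362 − 4 false = 358 true annual layers after the dust horizon.
1933 − 358 = 1575 CE.

1575 CE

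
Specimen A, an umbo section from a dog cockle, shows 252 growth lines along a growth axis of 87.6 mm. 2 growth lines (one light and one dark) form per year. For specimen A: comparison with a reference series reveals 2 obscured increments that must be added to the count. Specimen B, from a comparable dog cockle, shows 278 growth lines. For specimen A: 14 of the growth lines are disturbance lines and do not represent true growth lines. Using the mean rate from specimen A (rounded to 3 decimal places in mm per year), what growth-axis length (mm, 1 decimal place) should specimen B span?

Specimen A: after corrections the count is 252 − 14 + 2 = 240 growth lines.
Specimen A: with 2 growth lines per year, 240 / 2 = 120 years.
A: Mean rate = 87.6 mm / 120 years ≈ 0.730 mm/year.
Specimen B: with 2 growth lines per year, 278 / 2 = 139 years. For B, 0.730 mm/year × 139 years = 101.5 mm.

101.5 mm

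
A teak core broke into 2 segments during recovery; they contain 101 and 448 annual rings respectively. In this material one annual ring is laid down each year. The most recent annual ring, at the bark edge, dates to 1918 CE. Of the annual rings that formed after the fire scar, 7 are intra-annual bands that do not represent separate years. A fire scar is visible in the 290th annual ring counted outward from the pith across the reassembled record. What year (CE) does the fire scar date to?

1666 CE

Total annual rings = 101 + 448 = 549.
The fire scar sits at annual ring 290 from the pith, so 549 − 290 = 259 annual rings formed after it.
Removing the 7 false annual rings leaves 259 − 7 = 252 true annual rings beyond the fire scar.
Counting back 252 years from 1918 CE places the fire scar in 1918 − 252 = 1666 CE.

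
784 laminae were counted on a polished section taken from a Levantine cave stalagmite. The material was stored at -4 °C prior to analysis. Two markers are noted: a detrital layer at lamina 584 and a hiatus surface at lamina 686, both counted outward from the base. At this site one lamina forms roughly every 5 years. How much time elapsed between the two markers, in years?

510 yr

Separation: 686 − 584 = 102 laminae.
Multiplying by 5 years per lamina: 102 × 5 = 510 years.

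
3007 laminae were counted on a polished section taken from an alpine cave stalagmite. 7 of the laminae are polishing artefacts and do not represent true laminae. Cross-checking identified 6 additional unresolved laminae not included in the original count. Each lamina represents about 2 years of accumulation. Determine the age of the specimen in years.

6012 yr

Correcting the raw count gives 3007 − 7 + 6 = 3006 true laminae.
3006 laminae at 2 years each span 3006 × 2 = 6012 years.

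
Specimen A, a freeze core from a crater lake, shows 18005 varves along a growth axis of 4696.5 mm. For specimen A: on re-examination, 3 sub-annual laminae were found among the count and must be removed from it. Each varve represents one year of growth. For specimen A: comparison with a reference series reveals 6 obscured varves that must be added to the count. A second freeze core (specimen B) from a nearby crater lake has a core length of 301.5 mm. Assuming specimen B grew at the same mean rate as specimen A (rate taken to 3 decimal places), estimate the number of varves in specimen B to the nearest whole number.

Specimen A: adjusted count: 18005 − 3 + 6 = 18008 varves.
A: 4696.5 mm over 18008 years gives 4696.5 / 18008 ≈ 0.261 mm/yr.
B spans 301.5 / 0.261 = 1155.17 years ≈ 1155 varves.

1155 varves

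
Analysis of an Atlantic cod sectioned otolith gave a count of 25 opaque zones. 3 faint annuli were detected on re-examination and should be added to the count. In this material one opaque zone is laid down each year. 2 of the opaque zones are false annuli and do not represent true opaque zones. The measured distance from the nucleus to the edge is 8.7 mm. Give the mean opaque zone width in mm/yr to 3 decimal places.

0.335 mm/yr

After corrections the count is 25 − 2 + 3 = 26 opaque zones.
Extension rate ≈ 8.7 / 26 = 0.335 mm/yr.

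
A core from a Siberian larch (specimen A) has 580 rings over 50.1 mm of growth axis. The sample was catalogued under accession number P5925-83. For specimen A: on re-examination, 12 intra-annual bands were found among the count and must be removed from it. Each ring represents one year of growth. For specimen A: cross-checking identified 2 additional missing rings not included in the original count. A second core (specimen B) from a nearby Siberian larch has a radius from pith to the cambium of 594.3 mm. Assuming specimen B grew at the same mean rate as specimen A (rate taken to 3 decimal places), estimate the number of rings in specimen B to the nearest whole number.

Specimen A: true ring count = 580 − 12 + 2 = 570.
A: Extension rate ≈ 50.1 / 570 = 0.088 mm per year.
B spans 594.3 / 0.088 = 6753.41 years ≈ 6753 rings.

6753 rings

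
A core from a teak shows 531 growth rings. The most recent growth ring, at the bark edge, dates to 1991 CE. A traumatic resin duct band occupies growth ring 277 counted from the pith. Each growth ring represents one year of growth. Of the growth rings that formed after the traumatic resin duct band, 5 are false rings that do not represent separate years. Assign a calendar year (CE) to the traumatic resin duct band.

531 − 277 = 254 growth rings lie beyond the traumatic resin duct band toward the bark edge.
Removing the 5 false growth rings leaves 254 − 5 = 249 true growth rings beyond the traumatic resin duct band.
The growth ring at the bark edge is 1991 CE, so the traumatic resin duct band dates to 1991 − 249 = 1742 CE.

1742 CE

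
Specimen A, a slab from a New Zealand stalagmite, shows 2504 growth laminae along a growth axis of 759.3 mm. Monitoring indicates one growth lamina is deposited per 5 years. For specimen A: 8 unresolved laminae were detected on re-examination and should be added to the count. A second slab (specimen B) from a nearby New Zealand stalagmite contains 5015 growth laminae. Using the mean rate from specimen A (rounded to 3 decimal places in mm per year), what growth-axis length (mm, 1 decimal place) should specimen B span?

1504.5 mm

Specimen A: adjusted count: 2504 + 8 = 2512 growth laminae.
Specimen A: 2512 growth laminae at 5 years each span 2512 × 5 = 12560 years.
A: Extension rate ≈ 759.3 / 12560 = 0.060 mm per year.
Specimen B: multiplying by 5 years per growth lamina: 5015 × 5 = 25075 years. Length of B = 0.060 × 25075 = 1504.5 mm.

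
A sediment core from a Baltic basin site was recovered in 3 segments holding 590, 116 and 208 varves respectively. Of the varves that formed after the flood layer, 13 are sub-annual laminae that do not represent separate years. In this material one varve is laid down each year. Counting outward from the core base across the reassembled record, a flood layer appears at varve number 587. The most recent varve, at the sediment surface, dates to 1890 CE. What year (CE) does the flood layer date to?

Total varves = 590 + 116 + 208 = 914.
914 − 587 = 327 varves lie beyond the flood layer toward the sediment surface.
Excluding 13 false varves: 327 − 13 = 314.
Counting back 314 years from 1890 CE places the flood layer in 1890 − 314 = 1576 CE.

1576 CE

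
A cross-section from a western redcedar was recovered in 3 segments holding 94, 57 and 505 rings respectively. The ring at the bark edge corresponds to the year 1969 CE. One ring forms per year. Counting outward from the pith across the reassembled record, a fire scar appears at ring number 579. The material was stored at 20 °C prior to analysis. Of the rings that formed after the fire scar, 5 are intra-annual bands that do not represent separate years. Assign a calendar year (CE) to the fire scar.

Total rings = 94 + 57 + 505 = 656.
The fire scar sits at ring 579 from the pith, so 656 − 579 = 77 rings formed after it.
Removing the 5 false rings leaves 77 − 5 = 72 true rings beyond the fire scar.
1969 − 72 = 1897 CE.

1897 CE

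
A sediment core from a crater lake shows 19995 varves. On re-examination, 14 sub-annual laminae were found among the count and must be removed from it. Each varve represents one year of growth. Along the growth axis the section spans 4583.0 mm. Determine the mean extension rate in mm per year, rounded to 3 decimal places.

0.229 mm per year

Correcting the raw count gives 19995 − 14 = 19981 true varves.
4583.0 mm over 19981 years gives 4583.0 / 19981 ≈ 0.229 mm per year.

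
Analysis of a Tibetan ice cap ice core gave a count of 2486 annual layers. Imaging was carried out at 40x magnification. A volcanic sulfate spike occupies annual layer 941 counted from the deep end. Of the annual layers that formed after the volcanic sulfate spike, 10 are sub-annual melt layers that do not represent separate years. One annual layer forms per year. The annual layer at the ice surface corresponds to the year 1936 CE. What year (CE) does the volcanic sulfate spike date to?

Between annual layer 941 and the ice surface there are 2486 − 941 = 1545 annual layers.
Excluding 10 false annual layers: 1545 − 10 = 1535.
Counting back 1535 years from 1936 CE places the volcanic sulfate spike in 1936 − 1535 = 401 CE.

401 CE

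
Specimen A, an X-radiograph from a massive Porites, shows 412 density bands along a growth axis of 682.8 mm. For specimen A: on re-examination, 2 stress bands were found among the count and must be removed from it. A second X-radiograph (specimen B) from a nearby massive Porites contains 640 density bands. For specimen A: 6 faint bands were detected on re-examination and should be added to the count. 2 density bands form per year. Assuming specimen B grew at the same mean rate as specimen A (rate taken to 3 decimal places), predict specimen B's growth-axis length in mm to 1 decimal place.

1050.6 mm

Specimen A: true density band count = 412 − 2 + 6 = 416.
Specimen A: 416 density bands at 2 per year is 416 / 2 = 208 years.
A: 682.8 mm over 208 years gives 682.8 / 208 ≈ 3.283 mm per year.
Specimen B: dividing by 2 density bands per year: 640 / 2 = 320 years. B's length ≈ 3.283 × 320 = 1050.6 mm.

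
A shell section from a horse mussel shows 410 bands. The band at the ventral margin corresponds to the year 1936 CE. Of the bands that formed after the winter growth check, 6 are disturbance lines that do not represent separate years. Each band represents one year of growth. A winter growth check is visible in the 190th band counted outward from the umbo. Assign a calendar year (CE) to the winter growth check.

1722 CE

410 − 190 = 220 bands lie beyond the winter growth check toward the ventral margin.
220 − 6 false = 214 true bands after the winter growth check.
1936 − 214 = 1722 CE.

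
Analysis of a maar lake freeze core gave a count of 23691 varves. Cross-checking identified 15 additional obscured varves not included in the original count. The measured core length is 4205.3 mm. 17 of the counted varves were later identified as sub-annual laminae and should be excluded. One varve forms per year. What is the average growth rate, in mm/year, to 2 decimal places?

0.18 mm/year

Adjusted count: 23691 − 17 + 15 = 23689 varves.
Extension rate ≈ 4205.3 / 23689 = 0.18 mm/year.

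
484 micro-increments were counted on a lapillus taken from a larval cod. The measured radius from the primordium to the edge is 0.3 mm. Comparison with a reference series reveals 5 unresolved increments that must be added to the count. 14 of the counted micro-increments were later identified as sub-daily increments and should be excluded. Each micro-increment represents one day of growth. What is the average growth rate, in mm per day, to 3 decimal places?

After corrections the count is 484 − 14 + 5 = 475 micro-increments.
Extension rate ≈ 0.3 / 475 = 0.001 mm per day.

0.001 mm per day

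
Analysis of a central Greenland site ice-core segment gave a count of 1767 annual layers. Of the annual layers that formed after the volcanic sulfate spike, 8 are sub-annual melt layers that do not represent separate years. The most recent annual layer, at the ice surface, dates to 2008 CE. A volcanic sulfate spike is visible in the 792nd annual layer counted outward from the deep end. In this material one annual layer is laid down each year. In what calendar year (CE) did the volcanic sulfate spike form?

1041 CE

1767 − 792 = 975 annual layers lie beyond the volcanic sulfate spike toward the ice surface.
Excluding 8 false annual layers: 975 − 8 = 967.
Counting back 967 years from 2008 CE places the volcanic sulfate spike in 2008 − 967 = 1041 CE.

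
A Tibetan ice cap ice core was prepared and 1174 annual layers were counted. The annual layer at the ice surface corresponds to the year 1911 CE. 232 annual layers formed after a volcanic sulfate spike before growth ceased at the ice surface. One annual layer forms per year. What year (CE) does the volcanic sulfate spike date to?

1679 CE

232 annual layers formed after the volcanic sulfate spike.
The annual layer at the ice surface is 1911 CE, so the volcanic sulfate spike dates to 1911 − 232 = 1679 CE.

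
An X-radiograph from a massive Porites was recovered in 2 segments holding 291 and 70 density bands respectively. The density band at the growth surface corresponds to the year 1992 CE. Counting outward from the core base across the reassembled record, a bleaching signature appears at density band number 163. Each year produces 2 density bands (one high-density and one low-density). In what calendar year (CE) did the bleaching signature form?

1893 CE

Total density bands = 291 + 70 = 361.
Between density band 163 and the growth surface there are 361 − 163 = 198 density bands.
Dividing by 2 density bands per year: 198 / 2 = 99 years.
The density band at the growth surface is 1992 CE, so the bleaching signature dates to 1992 − 99 = 1893 CE.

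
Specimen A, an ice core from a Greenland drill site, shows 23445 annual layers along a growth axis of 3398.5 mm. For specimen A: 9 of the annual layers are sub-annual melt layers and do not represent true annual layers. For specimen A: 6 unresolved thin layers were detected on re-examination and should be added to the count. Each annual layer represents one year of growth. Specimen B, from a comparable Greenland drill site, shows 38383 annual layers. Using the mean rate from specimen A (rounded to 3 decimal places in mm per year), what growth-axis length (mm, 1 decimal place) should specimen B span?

Specimen A: correcting the raw count gives 23445 − 9 + 6 = 23442 true annual layers.
A: 3398.5 mm over 23442 years gives 3398.5 / 23442 ≈ 0.145 mm/yr.
B's length ≈ 0.145 × 38383 = 5565.5 mm.

5565.5 mm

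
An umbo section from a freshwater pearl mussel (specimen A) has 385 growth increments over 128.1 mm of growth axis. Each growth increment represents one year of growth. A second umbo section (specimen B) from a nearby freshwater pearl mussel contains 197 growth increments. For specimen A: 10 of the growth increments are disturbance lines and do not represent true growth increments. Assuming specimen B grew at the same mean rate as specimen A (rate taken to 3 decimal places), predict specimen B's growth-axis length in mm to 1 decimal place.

67.4 mm

Specimen A: adjusted count: 385 − 10 = 375 growth increments.
A: 128.1 mm over 375 years gives 128.1 / 375 ≈ 0.342 mm/year.
For B, 0.342 mm/year × 197 years = 67.4 mm.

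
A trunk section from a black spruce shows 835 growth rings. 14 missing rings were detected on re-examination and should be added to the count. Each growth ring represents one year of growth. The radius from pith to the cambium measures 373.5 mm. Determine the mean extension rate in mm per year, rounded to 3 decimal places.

Correcting the raw count gives 835 + 14 = 849 true growth rings.
Extension rate ≈ 373.5 / 849 = 0.440 mm per year.

0.440 mm per year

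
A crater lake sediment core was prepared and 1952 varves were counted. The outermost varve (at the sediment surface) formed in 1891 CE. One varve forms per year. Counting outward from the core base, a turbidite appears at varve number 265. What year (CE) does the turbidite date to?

1952 − 265 = 1687 varves lie beyond the turbidite toward the sediment surface.
Counting back 1687 years from 1891 CE places the turbidite in 1891 − 1687 = 204 CE.

204 CE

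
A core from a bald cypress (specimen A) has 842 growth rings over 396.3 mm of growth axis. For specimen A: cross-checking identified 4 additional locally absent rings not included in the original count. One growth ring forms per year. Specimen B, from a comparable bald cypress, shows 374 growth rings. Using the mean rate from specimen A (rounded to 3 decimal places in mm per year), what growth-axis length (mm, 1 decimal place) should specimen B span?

Specimen A: after corrections the count is 842 + 4 = 846 growth rings.
A: 396.3 mm over 846 years gives 396.3 / 846 ≈ 0.468 mm/year.
Length of B = 0.468 × 374 = 175.0 mm.

175.0 mm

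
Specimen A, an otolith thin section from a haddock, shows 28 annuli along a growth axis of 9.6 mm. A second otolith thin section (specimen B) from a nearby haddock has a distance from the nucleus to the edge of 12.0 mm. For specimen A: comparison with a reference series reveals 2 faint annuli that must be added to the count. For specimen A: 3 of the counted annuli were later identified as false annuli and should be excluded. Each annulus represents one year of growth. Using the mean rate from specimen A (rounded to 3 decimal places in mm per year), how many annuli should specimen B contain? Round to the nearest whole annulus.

34 annuli

Specimen A: after corrections the count is 28 − 3 + 2 = 27 annuli.
A: 9.6 mm over 27 years gives 9.6 / 27 ≈ 0.356 mm per year.
B spans 12.0 / 0.356 = 33.71 years ≈ 34 annuli.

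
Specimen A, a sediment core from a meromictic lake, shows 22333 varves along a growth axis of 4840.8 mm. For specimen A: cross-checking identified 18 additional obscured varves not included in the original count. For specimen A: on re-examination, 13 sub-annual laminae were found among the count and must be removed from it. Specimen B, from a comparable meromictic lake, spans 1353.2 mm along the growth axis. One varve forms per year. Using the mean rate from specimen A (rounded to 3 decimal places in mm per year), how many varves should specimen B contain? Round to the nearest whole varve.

6236 varves

Specimen A: after corrections the count is 22333 − 13 + 18 = 22338 varves.
A: 4840.8 mm over 22338 years gives 4840.8 / 22338 ≈ 0.217 mm/yr.
B spans 1353.2 / 0.217 = 6235.94 years ≈ 6236 varves.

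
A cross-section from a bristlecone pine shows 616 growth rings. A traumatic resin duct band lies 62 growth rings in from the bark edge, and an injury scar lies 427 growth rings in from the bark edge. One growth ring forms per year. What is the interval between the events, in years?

The two markers are separated by 427 − 62 = 365 growth rings.
One growth ring per year makes the interval 365 years.

365 years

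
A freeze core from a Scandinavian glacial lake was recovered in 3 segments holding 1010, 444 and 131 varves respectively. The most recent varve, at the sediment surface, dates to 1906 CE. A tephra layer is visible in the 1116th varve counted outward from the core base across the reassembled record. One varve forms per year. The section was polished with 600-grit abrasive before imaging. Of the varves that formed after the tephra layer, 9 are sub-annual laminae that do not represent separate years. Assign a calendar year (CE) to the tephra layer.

Total varves = 1010 + 444 + 131 = 1585.
Between varve 1116 and the sediment surface there are 1585 − 1116 = 469 varves.
Removing the 9 false varves leaves 469 − 9 = 460 true varves beyond the tephra layer.
The varve at the sediment surface is 1906 CE, so the tephra layer dates to 1906 − 460 = 1446 CE.

1446 CE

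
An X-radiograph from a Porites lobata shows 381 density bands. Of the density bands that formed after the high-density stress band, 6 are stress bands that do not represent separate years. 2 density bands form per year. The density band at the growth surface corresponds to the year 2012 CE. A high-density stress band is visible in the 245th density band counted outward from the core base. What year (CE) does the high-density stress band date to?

Between density band 245 and the growth surface there are 381 − 245 = 136 density bands.
Removing the 6 false density bands leaves 136 − 6 = 130 true density bands beyond the high-density stress band.
Dividing by 2 density bands per year: 130 / 2 = 65 years.
2012 − 65 = 1947 CE.

1947 CE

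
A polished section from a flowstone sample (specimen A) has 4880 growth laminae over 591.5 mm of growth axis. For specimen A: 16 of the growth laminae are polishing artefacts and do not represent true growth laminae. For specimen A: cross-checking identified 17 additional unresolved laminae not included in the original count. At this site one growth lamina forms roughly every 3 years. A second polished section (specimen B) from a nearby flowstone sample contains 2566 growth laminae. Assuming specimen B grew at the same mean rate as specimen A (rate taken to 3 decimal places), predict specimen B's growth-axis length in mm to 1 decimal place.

307.9 mm

Specimen A: adjusted count: 4880 − 16 + 17 = 4881 growth laminae.
Specimen A: at 3 years per growth lamina, 4881 × 3 = 14643 years.
A: 591.5 mm over 14643 years gives 591.5 / 14643 ≈ 0.040 mm per year.
Specimen B: multiplying by 3 years per growth lamina: 2566 × 3 = 7698 years. Length of B = 0.040 × 7698 = 307.9 mm.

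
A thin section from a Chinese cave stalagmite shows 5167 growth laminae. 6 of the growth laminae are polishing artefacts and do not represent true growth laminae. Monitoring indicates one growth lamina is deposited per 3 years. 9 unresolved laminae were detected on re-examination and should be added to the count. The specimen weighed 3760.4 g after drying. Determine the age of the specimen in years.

15510 years

True growth lamina count = 5167 − 6 + 9 = 5170.
5170 growth laminae at 3 years each span 5170 × 3 = 15510 years.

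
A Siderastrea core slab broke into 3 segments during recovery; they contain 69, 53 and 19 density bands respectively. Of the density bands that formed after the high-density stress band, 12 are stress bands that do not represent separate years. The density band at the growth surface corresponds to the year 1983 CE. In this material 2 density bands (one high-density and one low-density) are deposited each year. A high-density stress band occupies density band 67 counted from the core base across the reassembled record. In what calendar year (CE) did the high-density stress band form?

Total density bands = 69 + 53 + 19 = 141.
The high-density stress band sits at density band 67 from the core base, so 141 − 67 = 74 density bands formed after it.
74 − 12 false = 62 true density bands after the high-density stress band.
62 density bands at 2 per year is 62 / 2 = 31 years.
1983 − 31 = 1952 CE.

1952 CE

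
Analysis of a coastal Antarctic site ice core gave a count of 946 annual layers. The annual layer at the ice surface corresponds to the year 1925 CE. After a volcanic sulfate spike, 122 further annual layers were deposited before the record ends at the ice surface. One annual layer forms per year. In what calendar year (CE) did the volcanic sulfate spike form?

122 annual layers formed after the volcanic sulfate spike.
Counting back 122 years from 1925 CE places the volcanic sulfate spike in 1925 − 122 = 1803 CE.

1803 CE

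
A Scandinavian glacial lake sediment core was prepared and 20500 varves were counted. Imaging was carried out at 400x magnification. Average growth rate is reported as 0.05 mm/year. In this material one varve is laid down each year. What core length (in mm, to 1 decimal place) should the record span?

1025.0 mm

The record spans 20500 years at 0.05 mm per year.
20500 years at 0.05 mm/year gives 0.05 × 20500 = 1025.0 mm.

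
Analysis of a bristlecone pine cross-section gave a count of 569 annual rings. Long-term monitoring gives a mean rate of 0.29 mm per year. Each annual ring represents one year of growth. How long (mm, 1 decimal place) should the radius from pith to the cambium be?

165.0 mm

569 years of growth are recorded.
Predicted length = 0.29 mm/year × 569 years = 165.0 mm.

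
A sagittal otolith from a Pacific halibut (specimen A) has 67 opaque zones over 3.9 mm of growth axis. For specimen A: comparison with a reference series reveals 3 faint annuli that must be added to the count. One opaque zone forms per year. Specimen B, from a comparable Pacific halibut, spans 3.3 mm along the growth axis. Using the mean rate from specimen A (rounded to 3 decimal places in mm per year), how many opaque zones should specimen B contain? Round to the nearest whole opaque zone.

59 opaque zones

Specimen A: after corrections the count is 67 + 3 = 70 opaque zones.
A: Extension rate ≈ 3.9 / 70 = 0.056 mm/year.
Specimen B: 3.3 mm / 0.056 mm per year = 58.93 years ≈ 59 opaque zones.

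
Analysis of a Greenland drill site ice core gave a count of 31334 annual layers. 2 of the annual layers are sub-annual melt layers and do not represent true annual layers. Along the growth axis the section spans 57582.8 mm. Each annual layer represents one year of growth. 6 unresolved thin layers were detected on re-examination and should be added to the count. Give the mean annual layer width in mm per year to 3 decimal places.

1.837 mm per year

After corrections the count is 31334 − 2 + 6 = 31338 annual layers.
Mean rate = 57582.8 mm / 31338 years ≈ 1.837 mm per year.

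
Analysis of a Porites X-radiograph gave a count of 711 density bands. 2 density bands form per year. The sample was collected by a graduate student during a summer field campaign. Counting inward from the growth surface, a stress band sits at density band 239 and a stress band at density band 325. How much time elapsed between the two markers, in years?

43 years

The two markers are separated by 325 − 239 = 86 density bands.
With 2 density bands per year, 86 / 2 = 43 years.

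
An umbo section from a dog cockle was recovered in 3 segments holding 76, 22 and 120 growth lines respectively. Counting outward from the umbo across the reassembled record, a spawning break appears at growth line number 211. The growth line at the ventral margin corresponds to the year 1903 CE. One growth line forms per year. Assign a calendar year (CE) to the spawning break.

1896 CE

Total growth lines = 76 + 22 + 120 = 218.
The spawning break sits at growth line 211 from the umbo, so 218 − 211 = 7 growth lines formed after it.
The growth line at the ventral margin is 1903 CE, so the spawning break dates to 1903 − 7 = 1896 CE.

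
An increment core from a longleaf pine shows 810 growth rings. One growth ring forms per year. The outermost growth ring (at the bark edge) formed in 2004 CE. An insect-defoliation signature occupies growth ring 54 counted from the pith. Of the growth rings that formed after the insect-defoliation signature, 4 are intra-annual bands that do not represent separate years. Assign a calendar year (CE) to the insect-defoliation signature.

810 − 54 = 756 growth rings lie beyond the insect-defoliation signature toward the bark edge.
756 − 4 false = 752 true growth rings after the insect-defoliation signature.
Counting back 752 years from 2004 CE places the insect-defoliation signature in 2004 − 752 = 1252 CE.

1252 CE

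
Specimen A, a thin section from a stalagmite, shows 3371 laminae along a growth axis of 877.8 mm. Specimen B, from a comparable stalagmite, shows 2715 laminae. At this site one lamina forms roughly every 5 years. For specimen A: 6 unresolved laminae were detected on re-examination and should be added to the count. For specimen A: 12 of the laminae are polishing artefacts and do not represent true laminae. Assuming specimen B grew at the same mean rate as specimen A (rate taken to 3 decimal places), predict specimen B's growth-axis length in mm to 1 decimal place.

705.9 mm

Specimen A: adjusted count: 3371 − 12 + 6 = 3365 laminae.
Specimen A: multiplying by 5 years per lamina: 3365 × 5 = 16825 years.
A: 877.8 mm over 16825 years gives 877.8 / 16825 ≈ 0.052 mm per year.
Specimen B: at 5 years per lamina, 2715 × 5 = 13575 years. Length of B = 0.052 × 13575 = 705.9 mm.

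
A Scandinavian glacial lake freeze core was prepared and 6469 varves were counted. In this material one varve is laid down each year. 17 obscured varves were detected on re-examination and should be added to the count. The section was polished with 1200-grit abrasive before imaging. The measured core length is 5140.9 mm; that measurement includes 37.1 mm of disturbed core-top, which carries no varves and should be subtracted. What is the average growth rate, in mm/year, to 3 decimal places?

0.787 mm/year

Correcting the raw count gives 6469 + 17 = 6486 true varves.
Net length = 5140.9 − 37.1 = 5103.8 mm.
Extension rate ≈ 5103.8 / 6486 = 0.787 mm/year.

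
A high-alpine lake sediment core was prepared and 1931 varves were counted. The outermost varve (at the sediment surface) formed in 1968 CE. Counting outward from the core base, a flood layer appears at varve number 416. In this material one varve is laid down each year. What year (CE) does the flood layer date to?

453 CE

Between varve 416 and the sediment surface there are 1931 − 416 = 1515 varves.
1968 − 1515 = 453 CE.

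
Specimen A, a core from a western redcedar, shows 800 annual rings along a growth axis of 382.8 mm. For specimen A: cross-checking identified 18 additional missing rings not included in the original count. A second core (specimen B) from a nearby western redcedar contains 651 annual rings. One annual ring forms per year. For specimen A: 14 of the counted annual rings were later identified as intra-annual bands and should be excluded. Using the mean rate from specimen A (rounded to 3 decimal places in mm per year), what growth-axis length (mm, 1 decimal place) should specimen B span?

Specimen A: adjusted count: 800 − 14 + 18 = 804 annual rings.
A: Mean rate = 382.8 mm / 804 years ≈ 0.476 mm/year.
For B, 0.476 mm/year × 651 years = 309.9 mm.

309.9 mm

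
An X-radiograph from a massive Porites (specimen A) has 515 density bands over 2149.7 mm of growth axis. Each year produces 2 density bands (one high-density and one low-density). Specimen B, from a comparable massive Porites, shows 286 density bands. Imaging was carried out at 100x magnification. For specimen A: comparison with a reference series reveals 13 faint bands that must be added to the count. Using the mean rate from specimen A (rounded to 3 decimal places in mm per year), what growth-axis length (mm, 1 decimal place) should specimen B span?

1164.4 mm

Specimen A: after corrections the count is 515 + 13 = 528 density bands.
Specimen A: with 2 density bands per year, 528 / 2 = 264 years.
A: 2149.7 mm over 264 years gives 2149.7 / 264 ≈ 8.143 mm/year.
Specimen B: 286 density bands at 2 per year is 286 / 2 = 143 years. Length of B = 8.143 × 143 = 1164.4 mm.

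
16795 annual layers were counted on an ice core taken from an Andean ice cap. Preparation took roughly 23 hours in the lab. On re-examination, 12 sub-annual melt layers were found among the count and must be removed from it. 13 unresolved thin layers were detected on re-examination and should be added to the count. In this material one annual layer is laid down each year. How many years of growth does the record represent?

Correcting the raw count gives 16795 − 12 + 13 = 16796 true annual layers.
At one annual layer per year, that is 16796 years.

16796 years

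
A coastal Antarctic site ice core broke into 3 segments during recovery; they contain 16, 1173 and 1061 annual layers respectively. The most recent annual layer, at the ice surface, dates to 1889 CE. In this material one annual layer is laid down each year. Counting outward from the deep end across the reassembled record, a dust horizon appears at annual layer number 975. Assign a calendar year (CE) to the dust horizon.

614 CE

Total annual layers = 16 + 1173 + 1061 = 2250.
Between annual layer 975 and the ice surface there are 2250 − 975 = 1275 annual layers.
The annual layer at the ice surface is 1889 CE, so the dust horizon dates to 1889 − 1275 = 614 CE.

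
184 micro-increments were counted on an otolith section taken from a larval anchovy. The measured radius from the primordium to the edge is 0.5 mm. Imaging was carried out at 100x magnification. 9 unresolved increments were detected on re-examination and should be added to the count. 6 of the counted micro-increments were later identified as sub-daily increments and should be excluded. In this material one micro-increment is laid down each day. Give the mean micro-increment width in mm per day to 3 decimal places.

After corrections the count is 184 − 6 + 9 = 187 micro-increments.
0.5 mm over 187 days gives 0.5 / 187 ≈ 0.003 mm per day.

0.003 mm per day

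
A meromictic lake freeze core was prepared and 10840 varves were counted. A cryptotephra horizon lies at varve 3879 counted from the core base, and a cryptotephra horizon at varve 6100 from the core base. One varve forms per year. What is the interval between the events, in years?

2221 yr

Separation: 6100 − 3879 = 2221 varves.
That is 2221 years at one varve per year.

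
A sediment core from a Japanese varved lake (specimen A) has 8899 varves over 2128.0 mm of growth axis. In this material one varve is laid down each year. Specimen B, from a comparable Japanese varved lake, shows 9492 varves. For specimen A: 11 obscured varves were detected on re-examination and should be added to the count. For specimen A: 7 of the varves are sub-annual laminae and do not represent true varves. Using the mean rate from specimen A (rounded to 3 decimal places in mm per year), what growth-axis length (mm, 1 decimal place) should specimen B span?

Specimen A: adjusted count: 8899 − 7 + 11 = 8903 varves.
A: Mean rate = 2128.0 mm / 8903 years ≈ 0.239 mm/year.
For B, 0.239 mm/year × 9492 years = 2268.6 mm.

2268.6 mm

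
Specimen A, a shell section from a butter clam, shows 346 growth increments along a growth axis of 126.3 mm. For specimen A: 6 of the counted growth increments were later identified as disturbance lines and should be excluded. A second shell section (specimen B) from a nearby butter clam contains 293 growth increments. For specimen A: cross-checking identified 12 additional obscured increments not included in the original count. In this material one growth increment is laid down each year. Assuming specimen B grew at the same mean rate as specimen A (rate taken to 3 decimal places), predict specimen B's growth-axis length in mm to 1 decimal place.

105.2 mm

Specimen A: adjusted count: 346 − 6 + 12 = 352 growth increments.
A: Mean rate = 126.3 mm / 352 years ≈ 0.359 mm/year.
For B, 0.359 mm/year × 293 years = 105.2 mm.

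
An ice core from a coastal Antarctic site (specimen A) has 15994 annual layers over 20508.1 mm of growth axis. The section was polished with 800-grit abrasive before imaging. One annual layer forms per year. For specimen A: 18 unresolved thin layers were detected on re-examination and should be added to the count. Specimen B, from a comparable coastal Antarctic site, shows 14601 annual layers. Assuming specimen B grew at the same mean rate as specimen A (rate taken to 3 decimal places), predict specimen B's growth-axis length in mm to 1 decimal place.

18703.9 mm

Specimen A: true annual layer count = 15994 + 18 = 16012.
A: Extension rate ≈ 20508.1 / 16012 = 1.281 mm per year.
Length of B = 1.281 × 14601 = 18703.9 mm.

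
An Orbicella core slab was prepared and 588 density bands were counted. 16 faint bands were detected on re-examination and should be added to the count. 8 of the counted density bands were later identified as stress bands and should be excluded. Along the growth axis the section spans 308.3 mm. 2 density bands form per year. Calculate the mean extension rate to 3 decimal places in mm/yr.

After corrections the count is 588 − 8 + 16 = 596 density bands.
596 density bands at 2 per year is 596 / 2 = 298 years.
308.3 mm over 298 years gives 308.3 / 298 ≈ 1.035 mm/yr.

1.035 mm/yr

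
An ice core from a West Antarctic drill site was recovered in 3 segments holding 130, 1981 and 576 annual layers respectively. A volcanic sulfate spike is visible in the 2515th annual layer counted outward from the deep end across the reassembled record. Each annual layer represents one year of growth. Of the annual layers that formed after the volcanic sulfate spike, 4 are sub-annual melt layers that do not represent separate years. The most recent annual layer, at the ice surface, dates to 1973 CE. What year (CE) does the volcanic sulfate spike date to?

1805 CE

Total annual layers = 130 + 1981 + 576 = 2687.
Between annual layer 2515 and the ice surface there are 2687 − 2515 = 172 annual layers.
172 − 4 false = 168 true annual layers after the volcanic sulfate spike.
The annual layer at the ice surface is 1973 CE, so the volcanic sulfate spike dates to 1973 − 168 = 1805 CE.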